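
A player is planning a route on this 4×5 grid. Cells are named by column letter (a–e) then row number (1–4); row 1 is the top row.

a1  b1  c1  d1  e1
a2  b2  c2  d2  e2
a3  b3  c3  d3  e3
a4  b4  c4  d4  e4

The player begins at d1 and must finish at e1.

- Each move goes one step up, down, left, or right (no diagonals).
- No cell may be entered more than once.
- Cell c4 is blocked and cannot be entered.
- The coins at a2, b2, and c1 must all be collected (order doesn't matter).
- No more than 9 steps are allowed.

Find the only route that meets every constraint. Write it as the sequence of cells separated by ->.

The 9-move cap with required stops at a2, b2, c1 leaves no slack for detours.
Route from d1: 3× left (reaching a1), down to a2, 4× right (reaching e2), up to e1 — 9 moves in all.
Check: all required cells visited; 9 ≤ 9 moves.

d1 -> c1 -> b1 -> a1 -> a2 -> b2 -> c2 -> d2 -> e2 -> e1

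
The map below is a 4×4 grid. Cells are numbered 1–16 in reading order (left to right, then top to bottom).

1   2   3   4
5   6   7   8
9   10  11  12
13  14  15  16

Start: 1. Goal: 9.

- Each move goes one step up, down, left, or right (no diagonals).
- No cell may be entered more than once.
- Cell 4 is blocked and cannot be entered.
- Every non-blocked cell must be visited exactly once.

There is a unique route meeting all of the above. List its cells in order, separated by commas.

1, 5, 6, 2, 3, 7, 8, 12, 16, 15, 11, 10, 14, 13, 9

Need to visit all 15 open cells exactly once, starting at 1 and ending at 9.
Cell 8 has only two open neighbours (12 and 7), so the path must pass straight through it: one of those is the cell it's entered from and the other is where it exits.
Route from 1: down to 5, right to 6, up to 2, right to 3, down to 7, right to 8, 2× down (reaching 16), left to 15, up to 11, left to 10, down to 14, left to 13, up to 9 — 14 moves in all.
Check: all 15 open cells covered.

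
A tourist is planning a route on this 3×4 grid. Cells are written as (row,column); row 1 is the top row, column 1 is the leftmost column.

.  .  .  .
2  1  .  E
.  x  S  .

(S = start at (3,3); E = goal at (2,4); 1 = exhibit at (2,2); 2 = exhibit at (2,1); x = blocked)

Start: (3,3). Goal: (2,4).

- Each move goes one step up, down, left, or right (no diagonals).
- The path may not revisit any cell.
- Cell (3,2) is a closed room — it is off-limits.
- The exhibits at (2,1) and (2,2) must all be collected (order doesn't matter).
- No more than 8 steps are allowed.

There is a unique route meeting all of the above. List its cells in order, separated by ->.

(3,3) -> (2,3) -> (2,2) -> (2,1) -> (1,1) -> (1,2) -> (1,3) -> (1,4) -> (2,4)

The budget equals the shortest possible length, so every move has to be on a shortest route through the required cells.
Route from (3,3): up to (2,3), 2× left (reaching (2,1)), up to (1,1), 3× right (reaching (1,4)), down to (2,4) — 8 moves in all.
Check: all required cells visited; 8 ≤ 8 moves.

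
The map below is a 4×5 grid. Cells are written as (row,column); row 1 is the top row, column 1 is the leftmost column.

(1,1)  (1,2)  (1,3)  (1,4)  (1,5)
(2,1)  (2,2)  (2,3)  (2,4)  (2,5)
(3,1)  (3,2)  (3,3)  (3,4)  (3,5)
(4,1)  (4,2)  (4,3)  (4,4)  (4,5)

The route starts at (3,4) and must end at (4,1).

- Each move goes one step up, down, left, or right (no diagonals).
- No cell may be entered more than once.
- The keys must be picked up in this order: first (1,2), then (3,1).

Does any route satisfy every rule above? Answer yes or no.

One route that works: (3,4) → (2,4) → (1,4) → (1,3) → (1,2) → (2,2) → (3,2) → (3,1) → (4,1).

yes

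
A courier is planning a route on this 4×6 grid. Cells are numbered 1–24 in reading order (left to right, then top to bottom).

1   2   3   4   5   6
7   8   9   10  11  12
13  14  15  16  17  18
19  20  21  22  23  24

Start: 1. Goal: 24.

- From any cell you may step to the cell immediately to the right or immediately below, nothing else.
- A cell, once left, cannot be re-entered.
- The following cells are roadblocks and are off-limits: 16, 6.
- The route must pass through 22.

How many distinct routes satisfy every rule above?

A right/down-only route from 1 to 24 makes exactly 3 down-moves and 5 right-moves in some order.
With no other constraints that would be C(8,3) = 56 routes.
Split at 22 and multiply the segment counts (each segment already excludes blocked cells): 1→22: 10; 22→24: 1; product = 10.
That gives 10 routes.

10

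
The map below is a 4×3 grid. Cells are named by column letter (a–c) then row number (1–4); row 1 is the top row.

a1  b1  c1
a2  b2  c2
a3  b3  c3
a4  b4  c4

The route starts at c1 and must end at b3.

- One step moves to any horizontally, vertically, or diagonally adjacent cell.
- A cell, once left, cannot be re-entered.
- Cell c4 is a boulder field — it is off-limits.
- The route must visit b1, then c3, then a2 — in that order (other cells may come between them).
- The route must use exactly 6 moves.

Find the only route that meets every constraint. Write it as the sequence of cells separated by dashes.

c1 - b1 - c2 - c3 - b2 - a2 - b3

The waypoints must appear in the order b1, c3, a2, with no cell reused.
Route from c1: left to b1, down-right to c2, down to c3, up-left to b2, left to a2, down-right to b3 — 6 moves in all.
Check: order respected (b1 at step 1, c3 at step 3, a2 at step 5); 6 moves as required.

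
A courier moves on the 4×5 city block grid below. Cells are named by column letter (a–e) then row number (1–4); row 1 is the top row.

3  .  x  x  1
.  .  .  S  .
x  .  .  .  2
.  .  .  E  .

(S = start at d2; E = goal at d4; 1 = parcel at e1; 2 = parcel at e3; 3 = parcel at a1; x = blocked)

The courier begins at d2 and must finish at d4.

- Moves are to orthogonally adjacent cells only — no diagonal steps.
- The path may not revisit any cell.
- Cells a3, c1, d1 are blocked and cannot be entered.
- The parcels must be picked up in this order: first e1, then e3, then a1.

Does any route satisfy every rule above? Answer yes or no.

no

e1 must be visited but has only one open neighbour (e2), and it is neither the start nor the goal — the route would have to enter and leave through e2, re-entering it.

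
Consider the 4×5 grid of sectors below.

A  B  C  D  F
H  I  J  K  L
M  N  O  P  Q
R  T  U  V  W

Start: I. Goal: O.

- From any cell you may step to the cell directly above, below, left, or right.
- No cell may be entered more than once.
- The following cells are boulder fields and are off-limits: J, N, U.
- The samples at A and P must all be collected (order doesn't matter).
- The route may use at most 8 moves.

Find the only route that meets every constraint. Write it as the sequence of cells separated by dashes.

I - H - A - B - C - D - K - P - O

The 8-move cap with required stops at A, P leaves no slack for detours.
Route from I: left 1 to H, up 1 to A, right 3 to D, down 2 to P, left 1 to O — 8 moves in all.
Check: all required cells visited; 8 ≤ 8 moves.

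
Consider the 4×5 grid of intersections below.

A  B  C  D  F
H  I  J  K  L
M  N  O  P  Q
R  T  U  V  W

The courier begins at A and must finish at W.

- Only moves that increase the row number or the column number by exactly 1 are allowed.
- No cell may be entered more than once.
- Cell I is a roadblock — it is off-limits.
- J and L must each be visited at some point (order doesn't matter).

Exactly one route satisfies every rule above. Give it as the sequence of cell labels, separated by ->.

Moves only go right or down, so the column and row indices never decrease.
Route from A: 2× right (reaching C), down to J, 2× right (reaching L), 2× down (reaching W) — 7 moves in all.
Check: all required cells visited.

A -> B -> C -> J -> K -> L -> Q -> W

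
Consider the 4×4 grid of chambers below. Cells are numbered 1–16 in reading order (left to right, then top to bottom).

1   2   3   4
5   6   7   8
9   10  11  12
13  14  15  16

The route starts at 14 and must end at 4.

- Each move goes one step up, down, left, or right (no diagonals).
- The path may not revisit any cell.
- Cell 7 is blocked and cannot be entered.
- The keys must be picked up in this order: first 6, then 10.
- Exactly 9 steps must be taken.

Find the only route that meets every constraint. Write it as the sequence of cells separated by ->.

The waypoints must appear in the order 6, 10, with no cell reused.
Route from 14: left 1 to 13, up 2 to 5, right 1 to 6, down 1 to 10, right 2 to 12, up 2 to 4 — 9 moves in all.
Check: order respected (6 at step 4, 10 at step 5); 9 moves as required.

14 -> 13 -> 9 -> 5 -> 6 -> 10 -> 11 -> 12 -> 8 -> 4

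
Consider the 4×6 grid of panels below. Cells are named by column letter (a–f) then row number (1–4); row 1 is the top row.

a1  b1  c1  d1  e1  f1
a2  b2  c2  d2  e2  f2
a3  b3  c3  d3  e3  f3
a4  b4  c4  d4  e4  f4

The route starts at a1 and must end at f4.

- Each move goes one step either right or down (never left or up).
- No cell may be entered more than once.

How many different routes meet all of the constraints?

56

A right/down-only route from a1 to f4 makes exactly 3 down-moves and 5 right-moves in some order.
With no other constraints that would be C(8,3) = 56 routes.
That gives 56 routes.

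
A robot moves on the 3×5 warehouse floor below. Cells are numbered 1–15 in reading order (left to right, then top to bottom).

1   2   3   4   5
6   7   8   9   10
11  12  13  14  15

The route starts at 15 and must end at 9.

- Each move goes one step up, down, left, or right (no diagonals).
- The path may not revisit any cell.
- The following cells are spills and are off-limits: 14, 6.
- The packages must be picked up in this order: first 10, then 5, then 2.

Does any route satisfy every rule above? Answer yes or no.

yes

One route that works: 15 → 10 → 5 → 4 → 3 → 2 → 7 → 8 → 9.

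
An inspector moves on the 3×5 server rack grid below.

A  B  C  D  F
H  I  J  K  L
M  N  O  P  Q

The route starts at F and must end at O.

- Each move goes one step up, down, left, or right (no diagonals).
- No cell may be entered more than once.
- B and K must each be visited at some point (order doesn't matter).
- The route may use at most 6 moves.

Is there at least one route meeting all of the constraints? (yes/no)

Even ignoring the no-revisit rule, getting from F to O, taking the cheapest ordering F → K → B → O needs at least 2 + 3 + 3 = 8 moves (Manhattan distance per leg), which exceeds the 6-move limit.

no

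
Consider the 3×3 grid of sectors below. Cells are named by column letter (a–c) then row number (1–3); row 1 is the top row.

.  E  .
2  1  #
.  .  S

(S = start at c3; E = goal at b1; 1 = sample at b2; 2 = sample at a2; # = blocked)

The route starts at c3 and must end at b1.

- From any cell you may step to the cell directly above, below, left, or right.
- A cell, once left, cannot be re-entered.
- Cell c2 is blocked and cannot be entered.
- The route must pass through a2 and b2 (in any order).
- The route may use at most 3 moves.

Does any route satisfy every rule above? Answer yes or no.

no

Even ignoring the no-revisit rule, getting from c3 to b1, taking the cheapest ordering c3 → b2 → a2 → b1 needs at least 2 + 1 + 2 = 5 moves (Manhattan distance per leg), which exceeds the 3-move limit.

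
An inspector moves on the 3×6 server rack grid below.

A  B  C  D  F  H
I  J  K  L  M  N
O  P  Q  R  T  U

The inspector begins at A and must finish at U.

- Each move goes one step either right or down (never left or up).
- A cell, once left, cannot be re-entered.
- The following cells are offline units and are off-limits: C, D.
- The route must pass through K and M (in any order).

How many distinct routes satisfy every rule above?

4

A right/down-only route from A to U makes exactly 2 down-moves and 5 right-moves in some order.
With no other constraints that would be C(7,2) = 21 routes.
A monotone route can only reach the required cells in the order K, M, so split there and multiply the segment counts (each segment already excludes blocked cells): A→K: 2; K→M: 1; M→U: 2; product = 4.
That gives 4 routes.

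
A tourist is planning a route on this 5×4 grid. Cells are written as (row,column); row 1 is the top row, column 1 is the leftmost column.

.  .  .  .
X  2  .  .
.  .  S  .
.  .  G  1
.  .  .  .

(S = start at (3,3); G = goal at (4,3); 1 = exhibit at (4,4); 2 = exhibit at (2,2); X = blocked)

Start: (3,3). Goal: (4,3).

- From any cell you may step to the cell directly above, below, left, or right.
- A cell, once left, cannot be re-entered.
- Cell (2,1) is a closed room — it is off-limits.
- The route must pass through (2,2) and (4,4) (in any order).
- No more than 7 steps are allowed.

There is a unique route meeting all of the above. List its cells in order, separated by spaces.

The budget equals the shortest possible length, so every move has to be on a shortest route through the required cells.
Route from (3,3): left 1 to (3,2), up 1 to (2,2), right 2 to (2,4), down 2 to (4,4), left 1 to (4,3) — 7 moves in all.
Check: all required cells visited; 7 ≤ 7 moves.

(3,3) (3,2) (2,2) (2,3) (2,4) (3,4) (4,4) (4,3)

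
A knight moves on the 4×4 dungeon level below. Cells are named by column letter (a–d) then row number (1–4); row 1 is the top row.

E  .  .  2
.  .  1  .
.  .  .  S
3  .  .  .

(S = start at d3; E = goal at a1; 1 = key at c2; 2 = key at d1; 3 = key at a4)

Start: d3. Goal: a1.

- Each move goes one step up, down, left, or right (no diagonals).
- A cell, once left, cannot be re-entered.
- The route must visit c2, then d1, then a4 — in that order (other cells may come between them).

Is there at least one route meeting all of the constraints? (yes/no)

yes

One route that works: d3 → c3 → c2 → d2 → d1 → c1 → b1 → b2 → b3 → b4 → a4 → a3 → a2 → a1.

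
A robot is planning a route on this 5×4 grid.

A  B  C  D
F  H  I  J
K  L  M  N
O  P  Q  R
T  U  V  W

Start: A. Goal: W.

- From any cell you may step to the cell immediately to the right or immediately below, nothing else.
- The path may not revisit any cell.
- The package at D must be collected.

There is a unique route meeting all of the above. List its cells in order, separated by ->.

Moves only go right or down, so the column and row indices never decrease.
Route from A: 3× right (reaching D), 4× down (reaching W) — 7 moves in all.
Check: all required cells visited.

A -> B -> C -> D -> J -> N -> R -> W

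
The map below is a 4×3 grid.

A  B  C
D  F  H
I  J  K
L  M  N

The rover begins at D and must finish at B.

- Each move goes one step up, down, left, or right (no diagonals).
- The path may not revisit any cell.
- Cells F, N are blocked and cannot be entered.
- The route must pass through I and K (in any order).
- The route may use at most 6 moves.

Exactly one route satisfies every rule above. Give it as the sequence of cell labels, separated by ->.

D -> I -> J -> K -> H -> C -> B

The 6-move cap with required stops at I, K leaves no slack for detours.
Route from D: down to I, 2× right (reaching K), 2× up (reaching C), left to B — 6 moves in all.
Check: all required cells visited; 6 ≤ 6 moves.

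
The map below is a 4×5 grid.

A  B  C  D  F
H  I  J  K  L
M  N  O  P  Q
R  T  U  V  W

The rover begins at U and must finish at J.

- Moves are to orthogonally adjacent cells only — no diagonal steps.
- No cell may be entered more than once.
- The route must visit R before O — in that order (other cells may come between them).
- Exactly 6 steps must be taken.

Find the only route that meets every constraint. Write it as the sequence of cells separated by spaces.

U T R M N O J

The waypoints must appear in the order R, O, with no cell reused.
Route from U: 2× left (reaching R), up to M, 2× right (reaching O), up to J — 6 moves in all.
Check: order respected (R at step 2, O at step 5); 6 moves as required.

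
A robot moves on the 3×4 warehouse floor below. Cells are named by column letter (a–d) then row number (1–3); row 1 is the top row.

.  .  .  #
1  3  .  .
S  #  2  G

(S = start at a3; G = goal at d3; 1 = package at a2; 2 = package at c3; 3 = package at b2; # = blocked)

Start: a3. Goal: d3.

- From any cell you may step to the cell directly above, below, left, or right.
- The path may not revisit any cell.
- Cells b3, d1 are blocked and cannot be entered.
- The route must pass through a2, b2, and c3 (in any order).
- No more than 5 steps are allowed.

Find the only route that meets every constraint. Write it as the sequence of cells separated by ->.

Any route must reach a2, b2, and c3 and still end at d3 within 5 moves, so the order of the required stops is forced.
Route from a3: up to a2, 2× right (reaching c2), down to c3, right to d3 — 5 moves in all.
Check: all required cells visited; 5 ≤ 5 moves.

a3 -> a2 -> b2 -> c2 -> c3 -> d3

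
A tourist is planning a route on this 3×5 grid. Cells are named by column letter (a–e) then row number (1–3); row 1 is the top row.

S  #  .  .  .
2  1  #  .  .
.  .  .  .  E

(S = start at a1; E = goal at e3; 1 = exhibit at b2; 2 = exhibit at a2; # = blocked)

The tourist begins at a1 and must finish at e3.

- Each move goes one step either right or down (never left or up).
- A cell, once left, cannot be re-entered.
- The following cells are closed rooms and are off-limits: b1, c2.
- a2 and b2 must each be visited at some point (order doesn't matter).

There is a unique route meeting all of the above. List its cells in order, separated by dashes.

Moves only go right or down, so the column and row indices never decrease.
Route from a1: down 1 to a2, right 1 to b2, down 1 to b3, right 3 to e3 — 6 moves in all.
Check: all required cells visited.

a1 - a2 - b2 - b3 - c3 - d3 - e3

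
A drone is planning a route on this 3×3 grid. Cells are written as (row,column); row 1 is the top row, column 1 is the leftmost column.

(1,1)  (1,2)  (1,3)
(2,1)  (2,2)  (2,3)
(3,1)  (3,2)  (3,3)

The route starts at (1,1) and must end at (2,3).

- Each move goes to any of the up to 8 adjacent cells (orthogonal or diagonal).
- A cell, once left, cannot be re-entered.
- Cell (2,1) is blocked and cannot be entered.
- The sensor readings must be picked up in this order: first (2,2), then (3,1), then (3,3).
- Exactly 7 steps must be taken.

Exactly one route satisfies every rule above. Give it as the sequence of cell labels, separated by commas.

The waypoints must appear in the order (2,2), (3,1), (3,3), with no cell reused.
Route from (1,1): 2× right (reaching (1,3)), 2× down-left (reaching (3,1)), 2× right (reaching (3,3)), up to (2,3) — 7 moves in all.
Check: order respected ((2,2) at step 3, (3,1) at step 4, (3,3) at step 6); 7 moves as required.

(1,1), (1,2), (1,3), (2,2), (3,1), (3,2), (3,3), (2,3)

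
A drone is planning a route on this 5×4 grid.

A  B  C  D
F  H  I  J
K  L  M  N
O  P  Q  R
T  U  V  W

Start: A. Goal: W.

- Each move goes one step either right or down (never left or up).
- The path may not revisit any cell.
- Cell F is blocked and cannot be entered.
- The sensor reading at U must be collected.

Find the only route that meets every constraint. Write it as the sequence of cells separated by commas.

A, B, H, L, P, U, V, W

Moves only go right or down, so the column and row indices never decrease.
Route from A: right 1 to B, down 4 to U, right 2 to W — 7 moves in all.
Check: all required cells visited.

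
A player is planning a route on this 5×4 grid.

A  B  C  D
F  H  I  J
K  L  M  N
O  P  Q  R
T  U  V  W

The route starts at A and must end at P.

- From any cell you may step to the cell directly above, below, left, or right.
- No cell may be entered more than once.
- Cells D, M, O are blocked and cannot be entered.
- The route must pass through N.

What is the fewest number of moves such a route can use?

8

Any route passes through N somewhere between A and P. Summing Manhattan distances along the two legs (A → N → P) gives a lower bound of 5 + 3 = 8 moves.
A route of 8 moves achieves this: A → F → H → I → J → N → R → Q → P.
Since 8 matches the lower bound, it is optimal.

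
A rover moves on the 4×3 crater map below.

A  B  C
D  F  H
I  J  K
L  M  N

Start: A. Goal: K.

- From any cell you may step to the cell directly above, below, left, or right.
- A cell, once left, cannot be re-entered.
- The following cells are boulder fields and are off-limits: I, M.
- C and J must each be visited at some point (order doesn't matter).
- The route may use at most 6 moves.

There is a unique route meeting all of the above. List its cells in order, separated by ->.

A -> B -> C -> H -> F -> J -> K

Any route must reach C and J and still end at K within 6 moves, so the order of the required stops is forced.
Route from A: right 2 to C, down 1 to H, left 1 to F, down 1 to J, right 1 to K — 6 moves in all.
Check: all required cells visited; 6 ≤ 6 moves.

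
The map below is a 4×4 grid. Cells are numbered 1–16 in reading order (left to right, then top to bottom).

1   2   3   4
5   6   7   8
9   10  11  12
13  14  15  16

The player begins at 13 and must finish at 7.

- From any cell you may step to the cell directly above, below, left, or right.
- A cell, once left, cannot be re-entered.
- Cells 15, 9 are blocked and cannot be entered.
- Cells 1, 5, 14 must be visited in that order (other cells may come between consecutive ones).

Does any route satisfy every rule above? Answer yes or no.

Ignoring the required order, 4 revisit-free routes from 13 to 7 pass through all of 1, 5, and 14; the waypoint orders that occur are 14 → 5 → 1 (3); 14 → 1 → 5 (1) — never 1 → 5 → 14.

no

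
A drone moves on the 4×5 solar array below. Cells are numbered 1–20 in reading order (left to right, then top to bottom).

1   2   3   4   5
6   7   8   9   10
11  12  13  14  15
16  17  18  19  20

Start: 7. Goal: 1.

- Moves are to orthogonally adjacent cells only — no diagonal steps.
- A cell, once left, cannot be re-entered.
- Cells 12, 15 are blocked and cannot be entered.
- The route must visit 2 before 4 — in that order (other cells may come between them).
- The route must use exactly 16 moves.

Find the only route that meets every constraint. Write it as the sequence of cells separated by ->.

The waypoints must appear in the order 2, 4, with no cell reused.
Route from 7: up to 2, 3× right (reaching 5), down to 10, 2× left (reaching 8), down to 13, right to 14, down to 19, 3× left (reaching 16), 3× up (reaching 1) — 16 moves in all.
Check: order respected (2 at step 1, 4 at step 3); 16 moves as required.

7 -> 2 -> 3 -> 4 -> 5 -> 10 -> 9 -> 8 -> 13 -> 14 -> 19 -> 18 -> 17 -> 16 -> 11 -> 6 -> 1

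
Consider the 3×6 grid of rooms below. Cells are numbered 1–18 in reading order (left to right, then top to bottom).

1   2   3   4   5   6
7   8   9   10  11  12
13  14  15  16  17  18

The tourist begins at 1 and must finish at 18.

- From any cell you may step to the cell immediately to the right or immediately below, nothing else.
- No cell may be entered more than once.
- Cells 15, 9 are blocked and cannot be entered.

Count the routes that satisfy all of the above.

6

A right/down-only route from 1 to 18 makes exactly 2 down-moves and 5 right-moves in some order.
With no other constraints that would be C(7,2) = 21 routes.
Subtract routes through each blocked cell (inclusion–exclusion for overlaps): − through 9: 12 − through 15: 6 + through 9&15: 3 → 6.
That gives 6 routes.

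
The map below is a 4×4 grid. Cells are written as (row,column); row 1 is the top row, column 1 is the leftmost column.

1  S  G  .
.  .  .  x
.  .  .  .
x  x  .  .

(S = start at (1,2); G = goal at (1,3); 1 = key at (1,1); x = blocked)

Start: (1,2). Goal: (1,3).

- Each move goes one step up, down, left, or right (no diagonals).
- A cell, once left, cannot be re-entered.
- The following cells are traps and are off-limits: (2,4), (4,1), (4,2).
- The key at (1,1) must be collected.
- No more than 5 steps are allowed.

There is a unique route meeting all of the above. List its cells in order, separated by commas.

(1,2), (1,1), (2,1), (2,2), (2,3), (1,3)

Any route must reach (1,1) and still end at (1,3) within 5 moves, so the order of the required stops is forced.
Route from (1,2): left to (1,1), down to (2,1), 2× right (reaching (2,3)), up to (1,3) — 5 moves in all.
Check: all required cells visited; 5 ≤ 5 moves.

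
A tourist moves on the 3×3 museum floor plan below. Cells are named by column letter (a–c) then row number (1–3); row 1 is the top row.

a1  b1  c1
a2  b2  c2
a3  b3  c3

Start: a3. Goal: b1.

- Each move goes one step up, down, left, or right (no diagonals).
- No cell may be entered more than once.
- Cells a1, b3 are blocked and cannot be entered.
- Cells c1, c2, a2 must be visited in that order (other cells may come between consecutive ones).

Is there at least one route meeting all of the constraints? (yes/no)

Ignoring the required order, 1 revisit-free route from a3 to b1 passes through all of c1, c2, and a2; the waypoint orders that occur are a2 → c2 → c1 (1) — never c1 → c2 → a2.

no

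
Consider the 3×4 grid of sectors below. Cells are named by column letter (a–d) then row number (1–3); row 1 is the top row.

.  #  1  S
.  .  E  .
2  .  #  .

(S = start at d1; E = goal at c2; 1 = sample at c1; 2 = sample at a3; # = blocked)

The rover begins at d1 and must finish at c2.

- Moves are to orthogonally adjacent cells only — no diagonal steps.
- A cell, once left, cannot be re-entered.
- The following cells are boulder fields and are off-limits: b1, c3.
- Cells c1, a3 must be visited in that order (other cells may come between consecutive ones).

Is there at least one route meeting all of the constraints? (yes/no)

Every way from d1 to a3 runs through c2 — but c2 is where the route must end, so it would be entered once on the way to a3 and again at the finish.

no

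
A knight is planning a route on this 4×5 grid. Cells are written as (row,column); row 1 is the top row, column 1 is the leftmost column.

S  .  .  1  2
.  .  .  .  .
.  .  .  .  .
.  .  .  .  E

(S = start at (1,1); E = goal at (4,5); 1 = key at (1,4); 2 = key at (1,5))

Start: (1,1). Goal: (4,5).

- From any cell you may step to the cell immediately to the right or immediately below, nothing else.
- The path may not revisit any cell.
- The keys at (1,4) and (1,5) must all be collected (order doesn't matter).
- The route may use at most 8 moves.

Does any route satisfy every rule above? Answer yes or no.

yes

One route that works: (1,1) → (1,2) → (1,3) → (1,4) → (1,5) → (2,5) → (3,5) → (4,5).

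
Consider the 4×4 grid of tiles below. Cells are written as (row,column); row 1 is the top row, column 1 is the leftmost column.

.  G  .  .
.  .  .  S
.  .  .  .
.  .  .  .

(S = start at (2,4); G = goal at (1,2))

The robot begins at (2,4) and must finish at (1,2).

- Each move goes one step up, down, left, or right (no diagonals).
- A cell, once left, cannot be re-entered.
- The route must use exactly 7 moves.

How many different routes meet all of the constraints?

17

Need simple routes of exactly 7 moves from (2,4) to (1,2) (Manhattan distance 3, so 2 moves are spent on a detour and 2 undoing it).
Branch systematically from the start, pruning whenever the remaining move budget drops below the Manhattan distance to (1,2) or differs from it in parity. Grouping the completions by first move — via (1,4): 2; via (3,4): 10; via (2,3): 5 — and summing: 2 + 10 + 5 = 17.
That gives 17 routes.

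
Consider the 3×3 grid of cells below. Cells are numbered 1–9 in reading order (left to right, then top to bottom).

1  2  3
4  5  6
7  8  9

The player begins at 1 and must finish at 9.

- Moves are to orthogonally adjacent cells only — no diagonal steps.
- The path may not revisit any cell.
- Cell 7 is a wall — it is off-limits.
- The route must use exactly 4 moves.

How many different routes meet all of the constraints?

Need simple routes of exactly 4 moves from 1 to 9 (Manhattan distance 4, so 0 moves are spent on a detour and 0 undoing it).
Enumerating: 1 4 5 8 9 | 1 4 5 6 9 | 1 2 5 8 9 | 1 2 5 6 9 | 1 2 3 6 9.
That gives 5 routes.

5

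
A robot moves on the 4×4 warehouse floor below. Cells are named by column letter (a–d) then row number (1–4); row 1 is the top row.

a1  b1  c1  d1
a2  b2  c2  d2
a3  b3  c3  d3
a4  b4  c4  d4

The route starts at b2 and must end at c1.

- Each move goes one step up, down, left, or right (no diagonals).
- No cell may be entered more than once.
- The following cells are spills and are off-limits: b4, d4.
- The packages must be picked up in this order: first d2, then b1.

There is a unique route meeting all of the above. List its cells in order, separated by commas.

b2, c2, d2, d3, c3, b3, a3, a2, a1, b1, c1

The waypoints must appear in the order d2, b1, with no cell reused.
Route from b2: 2× right (reaching d2), down to d3, 3× left (reaching a3), 2× up (reaching a1), 2× right (reaching c1) — 10 moves in all.
Check: order respected (d2 at step 2, b1 at step 9).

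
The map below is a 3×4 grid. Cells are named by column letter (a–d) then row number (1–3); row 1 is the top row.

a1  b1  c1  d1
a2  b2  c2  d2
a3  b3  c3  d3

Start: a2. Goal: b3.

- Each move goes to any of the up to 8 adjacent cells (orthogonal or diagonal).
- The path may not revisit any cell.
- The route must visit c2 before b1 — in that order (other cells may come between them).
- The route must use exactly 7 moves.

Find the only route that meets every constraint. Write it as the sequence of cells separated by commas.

a2, b2, c2, b1, c1, d2, c3, b3

The waypoints must appear in the order c2, b1, with no cell reused.
Route from a2: 2× right (reaching c2), up-left to b1, right to c1, down-right to d2, down-left to c3, left to b3 — 7 moves in all.
Check: order respected (c2 at step 2, b1 at step 3); 7 moves as required.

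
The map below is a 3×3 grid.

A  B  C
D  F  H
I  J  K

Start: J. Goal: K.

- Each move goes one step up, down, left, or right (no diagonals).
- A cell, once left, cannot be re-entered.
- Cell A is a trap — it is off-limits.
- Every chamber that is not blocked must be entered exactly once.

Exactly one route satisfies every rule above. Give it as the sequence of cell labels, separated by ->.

J -> I -> D -> F -> B -> C -> H -> K

Need to visit all 8 open cells exactly once, starting at J and ending at K.
Cell B has only two open neighbours (F and C), so the path must pass straight through it: one of those is the cell it's entered from and the other is where it exits.
Route from J: left to I, up to D, right to F, up to B, right to C, 2× down (reaching K) — 7 moves in all.
Check: all 8 open cells covered.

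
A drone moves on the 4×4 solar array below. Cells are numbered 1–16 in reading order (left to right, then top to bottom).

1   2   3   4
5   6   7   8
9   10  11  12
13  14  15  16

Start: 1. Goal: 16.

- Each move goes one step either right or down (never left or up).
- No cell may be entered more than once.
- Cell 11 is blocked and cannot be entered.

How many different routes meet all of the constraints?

8

A right/down-only route from 1 to 16 makes exactly 3 down-moves and 3 right-moves in some order.
With no other constraints that would be C(6,3) = 20 routes.
Subtract routes through each blocked cell (inclusion–exclusion for overlaps): − through 11: 12 → 8.
That gives 8 routes.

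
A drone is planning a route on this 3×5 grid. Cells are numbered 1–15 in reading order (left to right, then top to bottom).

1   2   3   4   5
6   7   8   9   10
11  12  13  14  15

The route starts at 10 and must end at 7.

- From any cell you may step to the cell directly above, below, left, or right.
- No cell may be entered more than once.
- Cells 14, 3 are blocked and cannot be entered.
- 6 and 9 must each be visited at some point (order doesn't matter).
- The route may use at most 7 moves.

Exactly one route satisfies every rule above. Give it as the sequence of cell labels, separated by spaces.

10 9 8 13 12 11 6 7

The budget equals the shortest possible length, so every move has to be on a shortest route through the required cells.
Route from 10: left 2 to 8, down 1 to 13, left 2 to 11, up 1 to 6, right 1 to 7 — 7 moves in all.
Check: all required cells visited; 7 ≤ 7 moves.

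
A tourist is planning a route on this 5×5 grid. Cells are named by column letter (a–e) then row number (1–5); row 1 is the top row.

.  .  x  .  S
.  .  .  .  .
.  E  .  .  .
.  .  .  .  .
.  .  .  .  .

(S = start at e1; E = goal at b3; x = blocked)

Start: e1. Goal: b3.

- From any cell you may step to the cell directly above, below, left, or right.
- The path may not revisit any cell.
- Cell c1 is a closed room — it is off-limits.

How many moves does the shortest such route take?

The Manhattan distance from e1 to b3 is |1−3| + |5−2| = 5, so at least 5 moves are needed.
A route of 5 moves achieves this: e1 → e2 → e3 → d3 → c3 → b3.
Since 5 matches the lower bound, it is optimal.

5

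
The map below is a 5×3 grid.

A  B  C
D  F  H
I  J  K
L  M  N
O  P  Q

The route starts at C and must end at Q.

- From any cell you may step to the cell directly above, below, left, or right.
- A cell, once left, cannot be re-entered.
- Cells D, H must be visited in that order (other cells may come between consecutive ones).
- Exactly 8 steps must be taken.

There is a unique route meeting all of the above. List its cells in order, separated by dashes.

The waypoints must appear in the order D, H, with no cell reused.
Route from C: 2× left (reaching A), down to D, 2× right (reaching H), 3× down (reaching Q) — 8 moves in all.
Check: order respected (D at step 3, H at step 5); 8 moves as required.

C - B - A - D - F - H - K - N - Q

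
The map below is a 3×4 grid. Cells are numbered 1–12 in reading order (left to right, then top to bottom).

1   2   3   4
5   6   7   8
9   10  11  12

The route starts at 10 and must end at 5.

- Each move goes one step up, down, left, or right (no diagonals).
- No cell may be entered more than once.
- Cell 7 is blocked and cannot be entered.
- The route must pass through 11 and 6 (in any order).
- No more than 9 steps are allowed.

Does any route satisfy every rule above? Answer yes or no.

One route that works: 10 → 11 → 12 → 8 → 4 → 3 → 2 → 6 → 5.

yes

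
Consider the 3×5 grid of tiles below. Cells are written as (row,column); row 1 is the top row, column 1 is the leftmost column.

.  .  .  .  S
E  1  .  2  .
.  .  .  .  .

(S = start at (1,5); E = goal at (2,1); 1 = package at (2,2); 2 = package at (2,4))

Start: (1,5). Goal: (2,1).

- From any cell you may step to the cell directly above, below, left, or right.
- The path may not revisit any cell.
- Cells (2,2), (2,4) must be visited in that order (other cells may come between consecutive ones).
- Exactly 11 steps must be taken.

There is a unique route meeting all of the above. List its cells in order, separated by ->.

The waypoints must appear in the order (2,2), (2,4), with no cell reused.
Route from (1,5): left 3 to (1,2), down 1 to (2,2), right 2 to (2,4), down 1 to (3,4), left 3 to (3,1), up 1 to (2,1) — 11 moves in all.
Check: order respected (1 at step 4, 2 at step 6); 11 moves as required.

(1,5) -> (1,4) -> (1,3) -> (1,2) -> (2,2) -> (2,3) -> (2,4) -> (3,4) -> (3,3) -> (3,2) -> (3,1) -> (2,1)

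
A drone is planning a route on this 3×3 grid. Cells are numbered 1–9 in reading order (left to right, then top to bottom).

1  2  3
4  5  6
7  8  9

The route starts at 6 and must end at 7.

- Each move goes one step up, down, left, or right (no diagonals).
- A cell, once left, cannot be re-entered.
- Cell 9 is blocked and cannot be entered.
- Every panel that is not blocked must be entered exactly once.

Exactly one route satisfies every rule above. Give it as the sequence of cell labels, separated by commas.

Need to visit all 8 open cells exactly once, starting at 6 and ending at 7.
Route from 6: up to 3, 2× left (reaching 1), down to 4, right to 5, down to 8, left to 7 — 7 moves in all.
Check: all 8 open cells covered.

6, 3, 2, 1, 4, 5, 8, 7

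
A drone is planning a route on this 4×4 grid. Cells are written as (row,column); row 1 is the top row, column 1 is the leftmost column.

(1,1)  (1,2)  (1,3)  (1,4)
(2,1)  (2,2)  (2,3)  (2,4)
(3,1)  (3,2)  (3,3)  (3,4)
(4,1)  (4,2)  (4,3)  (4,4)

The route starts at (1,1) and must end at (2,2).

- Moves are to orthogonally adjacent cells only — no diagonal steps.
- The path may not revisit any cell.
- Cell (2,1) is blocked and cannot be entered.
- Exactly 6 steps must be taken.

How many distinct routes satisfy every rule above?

2

Need simple routes of exactly 6 moves from (1,1) to (2,2) (Manhattan distance 2, so 2 moves are spent on a detour and 2 undoing it).
Enumerating: (1,1) (1,2) (1,3) (2,3) (3,3) (3,2) (2,2) | (1,1) (1,2) (1,3) (1,4) (2,4) (2,3) (2,2).
That gives 2 routes.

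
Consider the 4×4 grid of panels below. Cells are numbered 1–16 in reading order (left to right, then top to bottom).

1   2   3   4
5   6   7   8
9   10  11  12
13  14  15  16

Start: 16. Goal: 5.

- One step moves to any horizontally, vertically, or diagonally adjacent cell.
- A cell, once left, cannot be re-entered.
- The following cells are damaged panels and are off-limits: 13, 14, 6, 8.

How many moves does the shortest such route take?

3

With diagonal moves allowed, the Chebyshev distance max(|Δrow|,|Δcol|) from 16 to 5 is 3, so at least 3 moves are needed.
A route of 3 moves achieves this: 16 → 11 → 10 → 5.
Since 3 matches the lower bound, it is optimal.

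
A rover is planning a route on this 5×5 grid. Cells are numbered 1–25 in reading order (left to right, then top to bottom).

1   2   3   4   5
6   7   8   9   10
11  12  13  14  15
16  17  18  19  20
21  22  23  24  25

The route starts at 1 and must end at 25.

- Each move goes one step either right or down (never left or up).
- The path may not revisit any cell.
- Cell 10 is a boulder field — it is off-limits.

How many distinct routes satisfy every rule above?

A right/down-only route from 1 to 25 makes exactly 4 down-moves and 4 right-moves in some order.
With no other constraints that would be C(8,4) = 70 routes.
Subtract routes through each blocked cell (inclusion–exclusion for overlaps): − through 10: 5 → 65.
That gives 65 routes.

65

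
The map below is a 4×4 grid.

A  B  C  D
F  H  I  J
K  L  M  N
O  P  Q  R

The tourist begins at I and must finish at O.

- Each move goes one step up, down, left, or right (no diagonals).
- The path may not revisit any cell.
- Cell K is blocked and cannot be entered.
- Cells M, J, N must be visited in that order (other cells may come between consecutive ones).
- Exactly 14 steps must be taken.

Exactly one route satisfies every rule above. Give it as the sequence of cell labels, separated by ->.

I -> M -> L -> H -> F -> A -> B -> C -> D -> J -> N -> R -> Q -> P -> O

The waypoints must appear in the order M, J, N, with no cell reused.
Route from I: down to M, left to L, up to H, left to F, up to A, 3× right (reaching D), 3× down (reaching R), 3× left (reaching O) — 14 moves in all.
Check: order respected (M at step 1, J at step 9, N at step 10); 14 moves as required.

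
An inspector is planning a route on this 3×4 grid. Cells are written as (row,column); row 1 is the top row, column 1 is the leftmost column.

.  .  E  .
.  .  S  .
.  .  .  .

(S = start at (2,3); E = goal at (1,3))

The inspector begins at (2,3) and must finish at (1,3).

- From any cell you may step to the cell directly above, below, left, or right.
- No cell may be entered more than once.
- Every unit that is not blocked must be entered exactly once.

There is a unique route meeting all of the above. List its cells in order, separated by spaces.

Need to visit all 12 open cells exactly once, starting at (2,3) and ending at (1,3).
Cell (3,4) has only two open neighbours ((2,4) and (3,3)), so the path must pass straight through it: one of those is the cell it's entered from and the other is where it exits.
Route from (2,3): left 1 to (2,2), up 1 to (1,2), left 1 to (1,1), down 2 to (3,1), right 3 to (3,4), up 2 to (1,4), left 1 to (1,3) — 11 moves in all.
Check: all 12 open cells covered.

(2,3) (2,2) (1,2) (1,1) (2,1) (3,1) (3,2) (3,3) (3,4) (2,4) (1,4) (1,3)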